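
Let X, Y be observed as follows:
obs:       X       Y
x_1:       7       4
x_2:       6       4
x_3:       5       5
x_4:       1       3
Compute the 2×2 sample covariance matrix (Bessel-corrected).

Step 1 — column means:
  mean(X) = (7 + 6 + 5 + 1) / 4 = 19/4 = 4.75
  mean(Y) = (4 + 4 + 5 + 3) / 4 = 16/4 = 4

Step 2 — sample covariance S[i,j] = (1/(n-1)) · Σ_k (x_{k,i} - mean_i) · (x_{k,j} - mean_j), with n-1 = 3.
  S[X,X] = ((2.25)·(2.25) + (1.25)·(1.25) + (0.25)·(0.25) + (-3.75)·(-3.75)) / 3 = 20.75/3 = 6.9167
  S[X,Y] = ((2.25)·(0) + (1.25)·(0) + (0.25)·(1) + (-3.75)·(-1)) / 3 = 4/3 = 1.3333
  S[Y,Y] = ((0)·(0) + (0)·(0) + (1)·(1) + (-1)·(-1)) / 3 = 2/3 = 0.6667

S is symmetric (S[j,i] = S[i,j]). Assembling:

S = [[6.9167, 1.3333],
 [1.3333, 0.6667]]


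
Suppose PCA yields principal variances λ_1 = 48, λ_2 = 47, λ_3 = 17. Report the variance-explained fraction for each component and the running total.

Step 1 — total variance = trace(Sigma) = Σ λ_i = 48 + 47 + 17 = 112.

Step 2 — fraction explained by component i = λ_i / Σ λ:
  PC1: 48/112 = 0.4286
  PC2: 47/112 = 0.4196
  PC3: 17/112 = 0.1518

Step 3 — cumulative fraction after k components = (λ_1 + ... + λ_k) / Σ λ:
  k = 1: 48/112 = 0.4286
  k = 2: (48 + 47)/112 = 95/112 = 0.8482
  k = 3: (48 + 47 + 17)/112 = 112/112 = 1

Summary (fraction, with percent):

explained: PC1 0.4286 (42.86%), PC2 0.4196 (41.96%), PC3 0.1518 (15.18%);  cumulative: 0.4286, 0.8482, 1


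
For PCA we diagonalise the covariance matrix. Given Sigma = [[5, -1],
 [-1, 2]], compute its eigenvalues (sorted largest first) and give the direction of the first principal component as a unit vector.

Step 1 — characteristic polynomial of 2×2 Sigma:
  det(Sigma - λI) = λ² - trace · λ + det = 0.
  trace = 5 + 2 = 7, det = 5·2 - (-1)² = 9.
Step 2 — discriminant:
  Δ = trace² - 4·det = 49 - 36 = 13.
Step 3 — eigenvalues:
  λ = (trace ± √Δ)/2 = (7 ± 3.6056)/2,
  λ_1 = 5.3028,  λ_2 = 1.6972.

Step 4 — unit eigenvector for λ_1: solve (Sigma - λ_1 I)v = 0. First row:
  (5 - 5.3028)·v_x + (-1)·v_y = 0, i.e. (-0.3028)·v_x + (-1)·v_y = 0,
  so v ∝ (b, λ_1 - a) = (-1, 0.3028); multiply by -1 so the first entry is positive: u = (1, -0.3028).
  ||u|| = √((1)² + (-0.3028)²) = √(1.0917) ≈ 1.0448,
  v_1 = u/||u|| ≈ (0.9571, -0.2898) (||v_1|| = 1).

λ_1 = 5.3028,  λ_2 = 1.6972;  v_1 ≈ (0.9571, -0.2898)


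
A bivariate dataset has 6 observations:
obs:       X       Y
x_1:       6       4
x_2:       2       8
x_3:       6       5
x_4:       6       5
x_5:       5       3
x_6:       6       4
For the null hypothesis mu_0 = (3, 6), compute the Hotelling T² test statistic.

Step 1 — sample mean vector:
  mean(X) = (6 + 2 + 6 + 6 + 5 + 6) / 6 = 31/6 = 5.1667
  mean(Y) = (4 + 8 + 5 + 5 + 3 + 4) / 6 = 29/6 = 4.8333
  x̄ = (5.1667, 4.8333),  deviation x̄ - mu_0 = (5.1667, 4.8333) - (3, 6) = (2.1667, -1.1667).

Step 2 — sample covariance matrix, S[i,j] = (1/(n-1)) · Σ_k (x_{k,i} - mean_i) · (x_{k,j} - mean_j), divisor n-1 = 5:
  S[X,X] = ((0.8333)·(0.8333) + (-3.1667)·(-3.1667) + (0.8333)·(0.8333) + (0.8333)·(0.8333) + (-0.1667)·(-0.1667) + (0.8333)·(0.8333)) / 5 = 12.8333/5 = 2.5667
  S[X,Y] = ((0.8333)·(-0.8333) + (-3.1667)·(3.1667) + (0.8333)·(0.1667) + (0.8333)·(0.1667) + (-0.1667)·(-1.8333) + (0.8333)·(-0.8333)) / 5 = -10.8333/5 = -2.1667
  S[Y,Y] = ((-0.8333)·(-0.8333) + (3.1667)·(3.1667) + (0.1667)·(0.1667) + (0.1667)·(0.1667) + (-1.8333)·(-1.8333) + (-0.8333)·(-0.8333)) / 5 = 14.8333/5 = 2.9667
  S = [[2.5667, -2.1667],
 [-2.1667, 2.9667]].

Step 3 — invert S. det(S) = 2.5667·2.9667 - (-2.1667)² = 2.92.
  S^{-1} = (1/det) · [[d, -b], [-b, a]] = [[1.016, 0.742],
 [0.742, 0.879]].

Step 4 — quadratic form (x̄ - mu_0)^T · S^{-1} · (x̄ - mu_0):
  S^{-1} · (x̄ - mu_0) = (1.3356, 0.5822),
  (x̄ - mu_0)^T · [...] = (2.1667)·(1.3356) + (-1.1667)·(0.5822) = 2.2146.

Step 5 — scale by n: T² = 6 · 2.2146 = 13.2877.

T² ≈ 13.2877


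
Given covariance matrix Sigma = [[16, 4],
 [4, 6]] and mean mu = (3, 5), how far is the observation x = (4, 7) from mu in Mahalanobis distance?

Step 1 — centre the observation: (x - mu) = (1, 2).

Step 2 — invert Sigma. det(Sigma) = 16·6 - (4)² = 80.
  Sigma^{-1} = (1/det) · [[d, -b], [-b, a]] = [[0.075, -0.05],
 [-0.05, 0.2]].

Step 3 — form the quadratic (x - mu)^T · Sigma^{-1} · (x - mu):
  Sigma^{-1} · (x - mu) = (-0.025, 0.35).
  (x - mu)^T · [Sigma^{-1} · (x - mu)] = (1)·(-0.025) + (2)·(0.35) = 0.675.

Step 4 — take square root: d = √(0.675) ≈ 0.8216.

d(x, mu) = √(0.675) ≈ 0.8216


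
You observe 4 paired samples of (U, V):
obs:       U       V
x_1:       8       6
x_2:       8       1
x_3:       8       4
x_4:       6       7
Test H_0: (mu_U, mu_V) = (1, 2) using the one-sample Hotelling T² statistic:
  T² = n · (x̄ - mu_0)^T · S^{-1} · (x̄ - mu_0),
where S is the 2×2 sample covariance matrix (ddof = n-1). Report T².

Step 1 — sample mean vector:
  mean(U) = (8 + 8 + 8 + 6) / 4 = 30/4 = 7.5
  mean(V) = (6 + 1 + 4 + 7) / 4 = 18/4 = 4.5
  x̄ = (7.5, 4.5),  deviation x̄ - mu_0 = (7.5, 4.5) - (1, 2) = (6.5, 2.5).

Step 2 — sample covariance matrix, S[i,j] = (1/(n-1)) · Σ_k (x_{k,i} - mean_i) · (x_{k,j} - mean_j), divisor n-1 = 3:
  S[U,U] = ((0.5)·(0.5) + (0.5)·(0.5) + (0.5)·(0.5) + (-1.5)·(-1.5)) / 3 = 3/3 = 1
  S[U,V] = ((0.5)·(1.5) + (0.5)·(-3.5) + (0.5)·(-0.5) + (-1.5)·(2.5)) / 3 = -5/3 = -1.6667
  S[V,V] = ((1.5)·(1.5) + (-3.5)·(-3.5) + (-0.5)·(-0.5) + (2.5)·(2.5)) / 3 = 21/3 = 7
  S = [[1, -1.6667],
 [-1.6667, 7]].

Step 3 — invert S. det(S) = 1·7 - (-1.6667)² = 4.2222.
  S^{-1} = (1/det) · [[d, -b], [-b, a]] = [[1.6579, 0.3947],
 [0.3947, 0.2368]].

Step 4 — quadratic form (x̄ - mu_0)^T · S^{-1} · (x̄ - mu_0):
  S^{-1} · (x̄ - mu_0) = (11.7632, 3.1579),
  (x̄ - mu_0)^T · [...] = (6.5)·(11.7632) + (2.5)·(3.1579) = 84.3553.

Step 5 — scale by n: T² = 4 · 84.3553 = 337.4211.

T² ≈ 337.4211


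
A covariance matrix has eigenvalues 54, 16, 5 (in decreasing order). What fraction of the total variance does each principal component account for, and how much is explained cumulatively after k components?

Step 1 — total variance = trace(Sigma) = Σ λ_i = 54 + 16 + 5 = 75.

Step 2 — fraction explained by component i = λ_i / Σ λ:
  PC1: 54/75 = 0.72
  PC2: 16/75 = 0.2133
  PC3: 5/75 = 0.0667

Step 3 — cumulative fraction after k components = (λ_1 + ... + λ_k) / Σ λ:
  k = 1: 54/75 = 0.72
  k = 2: (54 + 16)/75 = 70/75 = 0.9333
  k = 3: (54 + 16 + 5)/75 = 75/75 = 1

Summary (fraction, with percent):

explained: PC1 0.72 (72%), PC2 0.2133 (21.33%), PC3 0.0667 (6.67%);  cumulative: 0.72, 0.9333, 1


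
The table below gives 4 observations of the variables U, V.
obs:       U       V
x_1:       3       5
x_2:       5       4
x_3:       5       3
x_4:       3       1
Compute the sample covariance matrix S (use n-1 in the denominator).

Step 1 — column means:
  mean(U) = (3 + 5 + 5 + 3) / 4 = 16/4 = 4
  mean(V) = (5 + 4 + 3 + 1) / 4 = 13/4 = 3.25

Step 2 — sample covariance S[i,j] = (1/(n-1)) · Σ_k (x_{k,i} - mean_i) · (x_{k,j} - mean_j), with n-1 = 3.
  S[U,U] = ((-1)·(-1) + (1)·(1) + (1)·(1) + (-1)·(-1)) / 3 = 4/3 = 1.3333
  S[U,V] = ((-1)·(1.75) + (1)·(0.75) + (1)·(-0.25) + (-1)·(-2.25)) / 3 = 1/3 = 0.3333
  S[V,V] = ((1.75)·(1.75) + (0.75)·(0.75) + (-0.25)·(-0.25) + (-2.25)·(-2.25)) / 3 = 8.75/3 = 2.9167

S is symmetric (S[j,i] = S[i,j]). Assembling:

S = [[1.3333, 0.3333],
 [0.3333, 2.9167]]


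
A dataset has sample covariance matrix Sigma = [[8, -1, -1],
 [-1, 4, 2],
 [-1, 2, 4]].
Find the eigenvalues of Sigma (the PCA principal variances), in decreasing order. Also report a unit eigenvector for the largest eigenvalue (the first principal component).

Step 1 — characteristic polynomial p(λ) = det(λI - Sigma) = λ³ - tr·λ² + c_1·λ - det, where tr = trace, c_1 = sum of the principal 2×2 minors, det = det(Sigma):
  tr = 8 + 4 + 4 = 16,
  c_1 = (8·4 - (-1)²) + (8·4 - (-1)²) + (4·4 - (2)²) = 31 + 31 + 12 = 74,
  det = 8·(4·4 - (2)²) - (-1)·((-1)·4 - (2)·(-1)) + (-1)·((-1)·(2) - 4·(-1)) = 8·(12) - (-1)·(-2) + (-1)·(2) = 92.
  So p(λ) = λ³ - 16λ² + 74λ - 92.
Step 2 — look for an integer root (rational root theorem: any rational root is an integer divisor of 92). Testing λ = 2:
  p(2) = 8 - 64 + 148 - 92 = 0  ✓
  Dividing out (λ - 2): p(λ) = (λ - 2)(λ² - 14λ + 46).
Step 3 — remaining eigenvalues from the quadratic λ² - 14λ + 46 = 0:
  Δ = 14² - 4·46 = 196 - 184 = 12,  λ = (14 ± √12)/2 = (14 ± 3.4641)/2 ≈ 8.7321 or 5.2679.
  Sorted: λ_1 = 8.7321,  λ_2 = 5.2679,  λ_3 = 2  (check: sum = 16 = tr ✓).

Step 4 — unit eigenvector for λ_1 ≈ 8.7321: v spans the null space of (Sigma - λ_1 I), whose rows are
  r_1 = (-0.7321, -1, -1),  r_2 = (-1, -4.7321, 2),  r_3 = (-1, 2, -4.7321).
  v is orthogonal to every row, so take v ∝ r_1 × r_2 = ((-1)·(2) - (-1)·(-4.7321), (-1)·(-1) - (-0.7321)·(2), (-0.7321)·(-4.7321) - (-1)·(-1)) ≈ (-6.7321, 2.4641, 2.4641).
  Rescale (multiply by -1 so the first nonzero entry is positive): u = (6.7321, -2.4641, -2.4641).
  ||u|| = √((6.7321)² + (-2.4641)² + (-2.4641)²) = √(57.4641) ≈ 7.5805,  v_1 = u/||u|| ≈ (0.8881, -0.3251, -0.3251) (||v_1|| = 1).

λ_1 = 8.7321,  λ_2 = 5.2679,  λ_3 = 2;  v_1 ≈ (0.8881, -0.3251, -0.3251)


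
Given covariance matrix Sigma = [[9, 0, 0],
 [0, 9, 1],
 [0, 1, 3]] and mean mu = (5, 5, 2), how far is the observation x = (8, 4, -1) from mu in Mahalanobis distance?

Step 1 — centre the observation: (x - mu) = (3, -1, -3).

Step 2 — invert Sigma (cofactor / det for 3×3, or solve directly):
  Sigma^{-1} = [[0.1111, 0, 0],
 [0, 0.1154, -0.0385],
 [0, -0.0385, 0.3462]].

Step 3 — form the quadratic (x - mu)^T · Sigma^{-1} · (x - mu):
  Sigma^{-1} · (x - mu) = (0.3333, 0, -1).
  (x - mu)^T · [Sigma^{-1} · (x - mu)] = (3)·(0.3333) + (-1)·(0) + (-3)·(-1) = 4.

Step 4 — take square root: d = √(4) ≈ 2.

d(x, mu) = √(4) ≈ 2


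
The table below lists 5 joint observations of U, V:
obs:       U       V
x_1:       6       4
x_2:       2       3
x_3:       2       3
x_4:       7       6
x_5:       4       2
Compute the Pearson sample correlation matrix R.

Step 1 — column means:
  mean(U) = (6 + 2 + 2 + 7 + 4) / 5 = 21/5 = 4.2
  mean(V) = (4 + 3 + 3 + 6 + 2) / 5 = 18/5 = 3.6

Step 2 — sample variances and covariances s[i,j] = (1/(n-1)) · Σ_k (x_{k,i} - mean_i) · (x_{k,j} - mean_j), with n-1 = 4:
  s[U,U] = ((1.8)·(1.8) + (-2.2)·(-2.2) + (-2.2)·(-2.2) + (2.8)·(2.8) + (-0.2)·(-0.2)) / 4 = 20.8/4 = 5.2
  s[U,V] = ((1.8)·(0.4) + (-2.2)·(-0.6) + (-2.2)·(-0.6) + (2.8)·(2.4) + (-0.2)·(-1.6)) / 4 = 10.4/4 = 2.6
  s[V,V] = ((0.4)·(0.4) + (-0.6)·(-0.6) + (-0.6)·(-0.6) + (2.4)·(2.4) + (-1.6)·(-1.6)) / 4 = 9.2/4 = 2.3
  Sample standard deviations s_i = √(s[i,i]):
  s(U) = √(5.2) = 2.2804
  s(V) = √(2.3) = 1.5166

Step 3 — r_{ij} = s_{ij} / (s_i · s_j):
  r[U,U] = 1 (diagonal).
  r[U,V] = 2.6 / (2.2804 · 1.5166) = 2.6 / 3.4583 = 0.7518
  r[V,V] = 1 (diagonal).

R is symmetric with unit diagonal. Assembling:

R = [[1, 0.7518],
 [0.7518, 1]]


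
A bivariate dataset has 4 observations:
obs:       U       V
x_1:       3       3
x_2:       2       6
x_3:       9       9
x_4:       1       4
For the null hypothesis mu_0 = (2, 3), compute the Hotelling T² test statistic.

Step 1 — sample mean vector:
  mean(U) = (3 + 2 + 9 + 1) / 4 = 15/4 = 3.75
  mean(V) = (3 + 6 + 9 + 4) / 4 = 22/4 = 5.5
  x̄ = (3.75, 5.5),  deviation x̄ - mu_0 = (3.75, 5.5) - (2, 3) = (1.75, 2.5).

Step 2 — sample covariance matrix, S[i,j] = (1/(n-1)) · Σ_k (x_{k,i} - mean_i) · (x_{k,j} - mean_j), divisor n-1 = 3:
  S[U,U] = ((-0.75)·(-0.75) + (-1.75)·(-1.75) + (5.25)·(5.25) + (-2.75)·(-2.75)) / 3 = 38.75/3 = 12.9167
  S[U,V] = ((-0.75)·(-2.5) + (-1.75)·(0.5) + (5.25)·(3.5) + (-2.75)·(-1.5)) / 3 = 23.5/3 = 7.8333
  S[V,V] = ((-2.5)·(-2.5) + (0.5)·(0.5) + (3.5)·(3.5) + (-1.5)·(-1.5)) / 3 = 21/3 = 7
  S = [[12.9167, 7.8333],
 [7.8333, 7]].

Step 3 — invert S. det(S) = 12.9167·7 - (7.8333)² = 29.0556.
  S^{-1} = (1/det) · [[d, -b], [-b, a]] = [[0.2409, -0.2696],
 [-0.2696, 0.4446]].

Step 4 — quadratic form (x̄ - mu_0)^T · S^{-1} · (x̄ - mu_0):
  S^{-1} · (x̄ - mu_0) = (-0.2524, 0.6396),
  (x̄ - mu_0)^T · [...] = (1.75)·(-0.2524) + (2.5)·(0.6396) = 1.1573.

Step 5 — scale by n: T² = 4 · 1.1573 = 4.6291.

T² ≈ 4.6291


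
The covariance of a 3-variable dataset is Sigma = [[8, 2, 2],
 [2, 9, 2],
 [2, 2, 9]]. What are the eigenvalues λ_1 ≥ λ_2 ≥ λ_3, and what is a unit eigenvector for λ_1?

Step 1 — characteristic polynomial p(λ) = det(λI - Sigma) = λ³ - tr·λ² + c_1·λ - det, where tr = trace, c_1 = sum of the principal 2×2 minors, det = det(Sigma):
  tr = 8 + 9 + 9 = 26,
  c_1 = (8·9 - (2)²) + (8·9 - (2)²) + (9·9 - (2)²) = 68 + 68 + 77 = 213,
  det = 8·(9·9 - (2)²) - (2)·((2)·9 - (2)·(2)) + (2)·((2)·(2) - 9·(2)) = 8·(77) - (2)·(14) + (2)·(-14) = 560.
  So p(λ) = λ³ - 26λ² + 213λ - 560.
Step 2 — look for an integer root (rational root theorem: any rational root is an integer divisor of 560). Testing λ = 7:
  p(7) = 343 - 1274 + 1491 - 560 = 0  ✓
  Dividing out (λ - 7): p(λ) = (λ - 7)(λ² - 19λ + 80).
Step 3 — remaining eigenvalues from the quadratic λ² - 19λ + 80 = 0:
  Δ = 19² - 4·80 = 361 - 320 = 41,  λ = (19 ± √41)/2 = (19 ± 6.4031)/2 ≈ 12.7016 or 6.2984.
  Sorted: λ_1 = 12.7016,  λ_2 = 7,  λ_3 = 6.2984  (check: sum = 26 = tr ✓).

Step 4 — unit eigenvector for λ_1 ≈ 12.7016: v spans the null space of (Sigma - λ_1 I), whose rows are
  r_1 = (-4.7016, 2, 2),  r_2 = (2, -3.7016, 2),  r_3 = (2, 2, -3.7016).
  v is orthogonal to every row, so take v ∝ r_1 × r_2 = ((2)·(2) - (2)·(-3.7016), (2)·(2) - (-4.7016)·(2), (-4.7016)·(-3.7016) - (2)·(2)) ≈ (11.4031, 13.4031, 13.4031).
  Let u = (11.4031, 13.4031, 13.4031).
  ||u|| = √((11.4031)² + (13.4031)² + (13.4031)²) = √(489.3187) ≈ 22.1205,  v_1 = u/||u|| ≈ (0.5155, 0.6059, 0.6059) (||v_1|| = 1).

λ_1 = 12.7016,  λ_2 = 7,  λ_3 = 6.2984;  v_1 ≈ (0.5155, 0.6059, 0.6059)


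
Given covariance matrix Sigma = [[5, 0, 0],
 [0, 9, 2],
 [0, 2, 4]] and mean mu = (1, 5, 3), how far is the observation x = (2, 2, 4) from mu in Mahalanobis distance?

Step 1 — centre the observation: (x - mu) = (1, -3, 1).

Step 2 — invert Sigma (cofactor / det for 3×3, or solve directly):
  Sigma^{-1} = [[0.2, 0, 0],
 [0, 0.125, -0.0625],
 [0, -0.0625, 0.2812]].

Step 3 — form the quadratic (x - mu)^T · Sigma^{-1} · (x - mu):
  Sigma^{-1} · (x - mu) = (0.2, -0.4375, 0.4688).
  (x - mu)^T · [Sigma^{-1} · (x - mu)] = (1)·(0.2) + (-3)·(-0.4375) + (1)·(0.4688) = 1.9812.

Step 4 — take square root: d = √(1.9812) ≈ 1.4076.

d(x, mu) = √(1.9812) ≈ 1.4076


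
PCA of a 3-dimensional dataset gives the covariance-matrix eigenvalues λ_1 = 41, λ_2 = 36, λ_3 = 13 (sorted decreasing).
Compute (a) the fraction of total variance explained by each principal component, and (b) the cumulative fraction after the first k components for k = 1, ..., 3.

Step 1 — total variance = trace(Sigma) = Σ λ_i = 41 + 36 + 13 = 90.

Step 2 — fraction explained by component i = λ_i / Σ λ:
  PC1: 41/90 = 0.4556
  PC2: 36/90 = 0.4
  PC3: 13/90 = 0.1444

Step 3 — cumulative fraction after k components = (λ_1 + ... + λ_k) / Σ λ:
  k = 1: 41/90 = 0.4556
  k = 2: (41 + 36)/90 = 77/90 = 0.8556
  k = 3: (41 + 36 + 13)/90 = 90/90 = 1

Summary (fraction, with percent):

explained: PC1 0.4556 (45.56%), PC2 0.4 (40%), PC3 0.1444 (14.44%);  cumulative: 0.4556, 0.8556, 1


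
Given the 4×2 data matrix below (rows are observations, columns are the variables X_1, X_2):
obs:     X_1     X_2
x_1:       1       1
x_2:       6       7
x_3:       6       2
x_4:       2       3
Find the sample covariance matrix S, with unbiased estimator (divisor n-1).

Step 1 — column means:
  mean(X_1) = (1 + 6 + 6 + 2) / 4 = 15/4 = 3.75
  mean(X_2) = (1 + 7 + 2 + 3) / 4 = 13/4 = 3.25

Step 2 — sample covariance S[i,j] = (1/(n-1)) · Σ_k (x_{k,i} - mean_i) · (x_{k,j} - mean_j), with n-1 = 3.
  S[X_1,X_1] = ((-2.75)·(-2.75) + (2.25)·(2.25) + (2.25)·(2.25) + (-1.75)·(-1.75)) / 3 = 20.75/3 = 6.9167
  S[X_1,X_2] = ((-2.75)·(-2.25) + (2.25)·(3.75) + (2.25)·(-1.25) + (-1.75)·(-0.25)) / 3 = 12.25/3 = 4.0833
  S[X_2,X_2] = ((-2.25)·(-2.25) + (3.75)·(3.75) + (-1.25)·(-1.25) + (-0.25)·(-0.25)) / 3 = 20.75/3 = 6.9167

S is symmetric (S[j,i] = S[i,j]). Assembling:

S = [[6.9167, 4.0833],
 [4.0833, 6.9167]]


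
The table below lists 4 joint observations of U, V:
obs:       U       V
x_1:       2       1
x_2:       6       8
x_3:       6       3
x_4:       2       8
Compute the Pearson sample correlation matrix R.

Step 1 — column means:
  mean(U) = (2 + 6 + 6 + 2) / 4 = 16/4 = 4
  mean(V) = (1 + 8 + 3 + 8) / 4 = 20/4 = 5

Step 2 — sample variances and covariances s[i,j] = (1/(n-1)) · Σ_k (x_{k,i} - mean_i) · (x_{k,j} - mean_j), with n-1 = 3:
  s[U,U] = ((-2)·(-2) + (2)·(2) + (2)·(2) + (-2)·(-2)) / 3 = 16/3 = 5.3333
  s[U,V] = ((-2)·(-4) + (2)·(3) + (2)·(-2) + (-2)·(3)) / 3 = 4/3 = 1.3333
  s[V,V] = ((-4)·(-4) + (3)·(3) + (-2)·(-2) + (3)·(3)) / 3 = 38/3 = 12.6667
  Sample standard deviations s_i = √(s[i,i]):
  s(U) = √(5.3333) = 2.3094
  s(V) = √(12.6667) = 3.559

Step 3 — r_{ij} = s_{ij} / (s_i · s_j):
  r[U,U] = 1 (diagonal).
  r[U,V] = 1.3333 / (2.3094 · 3.559) = 1.3333 / 8.2192 = 0.1622
  r[V,V] = 1 (diagonal).

R is symmetric with unit diagonal. Assembling:

R = [[1, 0.1622],
 [0.1622, 1]]


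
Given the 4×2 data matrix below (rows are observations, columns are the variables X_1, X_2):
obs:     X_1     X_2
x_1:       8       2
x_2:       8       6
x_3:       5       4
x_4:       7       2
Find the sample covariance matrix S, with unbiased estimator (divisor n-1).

Step 1 — column means:
  mean(X_1) = (8 + 8 + 5 + 7) / 4 = 28/4 = 7
  mean(X_2) = (2 + 6 + 4 + 2) / 4 = 14/4 = 3.5

Step 2 — sample covariance S[i,j] = (1/(n-1)) · Σ_k (x_{k,i} - mean_i) · (x_{k,j} - mean_j), with n-1 = 3.
  S[X_1,X_1] = ((1)·(1) + (1)·(1) + (-2)·(-2) + (0)·(0)) / 3 = 6/3 = 2
  S[X_1,X_2] = ((1)·(-1.5) + (1)·(2.5) + (-2)·(0.5) + (0)·(-1.5)) / 3 = 0/3 = 0
  S[X_2,X_2] = ((-1.5)·(-1.5) + (2.5)·(2.5) + (0.5)·(0.5) + (-1.5)·(-1.5)) / 3 = 11/3 = 3.6667

S is symmetric (S[j,i] = S[i,j]). Assembling:

S = [[2, 0],
 [0, 3.6667]]


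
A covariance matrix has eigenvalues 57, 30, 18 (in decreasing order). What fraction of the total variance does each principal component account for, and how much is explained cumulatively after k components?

Step 1 — total variance = trace(Sigma) = Σ λ_i = 57 + 30 + 18 = 105.

Step 2 — fraction explained by component i = λ_i / Σ λ:
  PC1: 57/105 = 0.5429
  PC2: 30/105 = 0.2857
  PC3: 18/105 = 0.1714

Step 3 — cumulative fraction after k components = (λ_1 + ... + λ_k) / Σ λ:
  k = 1: 57/105 = 0.5429
  k = 2: (57 + 30)/105 = 87/105 = 0.8286
  k = 3: (57 + 30 + 18)/105 = 105/105 = 1

Summary (fraction, with percent):

explained: PC1 0.5429 (54.29%), PC2 0.2857 (28.57%), PC3 0.1714 (17.14%);  cumulative: 0.5429, 0.8286, 1


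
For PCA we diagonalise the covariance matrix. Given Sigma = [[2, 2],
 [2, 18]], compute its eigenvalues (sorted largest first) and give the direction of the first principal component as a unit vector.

Step 1 — characteristic polynomial of 2×2 Sigma:
  det(Sigma - λI) = λ² - trace · λ + det = 0.
  trace = 2 + 18 = 20, det = 2·18 - (2)² = 32.
Step 2 — discriminant:
  Δ = trace² - 4·det = 400 - 128 = 272.
Step 3 — eigenvalues:
  λ = (trace ± √Δ)/2 = (20 ± 16.4924)/2,
  λ_1 = 18.2462,  λ_2 = 1.7538.

Step 4 — unit eigenvector for λ_1: solve (Sigma - λ_1 I)v = 0. First row:
  (2 - 18.2462)·v_x + (2)·v_y = 0, i.e. (-16.2462)·v_x + (2)·v_y = 0,
  so v ∝ (b, λ_1 - a) = (2, 16.2462) = u.
  ||u|| = √((2)² + (16.2462)²) = √(267.9394) ≈ 16.3689,
  v_1 = u/||u|| ≈ (0.1222, 0.9925) (||v_1|| = 1).

λ_1 = 18.2462,  λ_2 = 1.7538;  v_1 ≈ (0.1222, 0.9925)


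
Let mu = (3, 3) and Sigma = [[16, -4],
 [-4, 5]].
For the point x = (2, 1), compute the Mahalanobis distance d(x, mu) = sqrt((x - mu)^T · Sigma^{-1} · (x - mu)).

Step 1 — centre the observation: (x - mu) = (-1, -2).

Step 2 — invert Sigma. det(Sigma) = 16·5 - (-4)² = 64.
  Sigma^{-1} = (1/det) · [[d, -b], [-b, a]] = [[0.0781, 0.0625],
 [0.0625, 0.25]].

Step 3 — form the quadratic (x - mu)^T · Sigma^{-1} · (x - mu):
  Sigma^{-1} · (x - mu) = (-0.2031, -0.5625).
  (x - mu)^T · [Sigma^{-1} · (x - mu)] = (-1)·(-0.2031) + (-2)·(-0.5625) = 1.3281.

Step 4 — take square root: d = √(1.3281) ≈ 1.1524.

d(x, mu) = √(1.3281) ≈ 1.1524


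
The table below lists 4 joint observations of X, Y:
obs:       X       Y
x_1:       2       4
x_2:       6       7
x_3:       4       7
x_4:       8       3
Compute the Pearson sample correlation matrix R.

Step 1 — column means:
  mean(X) = (2 + 6 + 4 + 8) / 4 = 20/4 = 5
  mean(Y) = (4 + 7 + 7 + 3) / 4 = 21/4 = 5.25

Step 2 — sample variances and covariances s[i,j] = (1/(n-1)) · Σ_k (x_{k,i} - mean_i) · (x_{k,j} - mean_j), with n-1 = 3:
  s[X,X] = ((-3)·(-3) + (1)·(1) + (-1)·(-1) + (3)·(3)) / 3 = 20/3 = 6.6667
  s[X,Y] = ((-3)·(-1.25) + (1)·(1.75) + (-1)·(1.75) + (3)·(-2.25)) / 3 = -3/3 = -1
  s[Y,Y] = ((-1.25)·(-1.25) + (1.75)·(1.75) + (1.75)·(1.75) + (-2.25)·(-2.25)) / 3 = 12.75/3 = 4.25
  Sample standard deviations s_i = √(s[i,i]):
  s(X) = √(6.6667) = 2.582
  s(Y) = √(4.25) = 2.0616

Step 3 — r_{ij} = s_{ij} / (s_i · s_j):
  r[X,X] = 1 (diagonal).
  r[X,Y] = -1 / (2.582 · 2.0616) = -1 / 5.3229 = -0.1879
  r[Y,Y] = 1 (diagonal).

R is symmetric with unit diagonal. Assembling:

R = [[1, -0.1879],
 [-0.1879, 1]]


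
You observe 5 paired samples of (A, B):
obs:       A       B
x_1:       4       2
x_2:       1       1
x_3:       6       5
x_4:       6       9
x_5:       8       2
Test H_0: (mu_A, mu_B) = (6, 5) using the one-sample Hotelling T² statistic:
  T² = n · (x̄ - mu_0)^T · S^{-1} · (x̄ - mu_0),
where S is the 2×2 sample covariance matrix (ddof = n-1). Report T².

Step 1 — sample mean vector:
  mean(A) = (4 + 1 + 6 + 6 + 8) / 5 = 25/5 = 5
  mean(B) = (2 + 1 + 5 + 9 + 2) / 5 = 19/5 = 3.8
  x̄ = (5, 3.8),  deviation x̄ - mu_0 = (5, 3.8) - (6, 5) = (-1, -1.2).

Step 2 — sample covariance matrix, S[i,j] = (1/(n-1)) · Σ_k (x_{k,i} - mean_i) · (x_{k,j} - mean_j), divisor n-1 = 4:
  S[A,A] = ((-1)·(-1) + (-4)·(-4) + (1)·(1) + (1)·(1) + (3)·(3)) / 4 = 28/4 = 7
  S[A,B] = ((-1)·(-1.8) + (-4)·(-2.8) + (1)·(1.2) + (1)·(5.2) + (3)·(-1.8)) / 4 = 14/4 = 3.5
  S[B,B] = ((-1.8)·(-1.8) + (-2.8)·(-2.8) + (1.2)·(1.2) + (5.2)·(5.2) + (-1.8)·(-1.8)) / 4 = 42.8/4 = 10.7
  S = [[7, 3.5],
 [3.5, 10.7]].

Step 3 — invert S. det(S) = 7·10.7 - (3.5)² = 62.65.
  S^{-1} = (1/det) · [[d, -b], [-b, a]] = [[0.1708, -0.0559],
 [-0.0559, 0.1117]].

Step 4 — quadratic form (x̄ - mu_0)^T · S^{-1} · (x̄ - mu_0):
  S^{-1} · (x̄ - mu_0) = (-0.1038, -0.0782),
  (x̄ - mu_0)^T · [...] = (-1)·(-0.1038) + (-1.2)·(-0.0782) = 0.1976.

Step 5 — scale by n: T² = 5 · 0.1976 = 0.988.

T² ≈ 0.988


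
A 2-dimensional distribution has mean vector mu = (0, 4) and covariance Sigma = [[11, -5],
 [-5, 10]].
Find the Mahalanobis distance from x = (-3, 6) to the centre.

Step 1 — centre the observation: (x - mu) = (-3, 2).

Step 2 — invert Sigma. det(Sigma) = 11·10 - (-5)² = 85.
  Sigma^{-1} = (1/det) · [[d, -b], [-b, a]] = [[0.1176, 0.0588],
 [0.0588, 0.1294]].

Step 3 — form the quadratic (x - mu)^T · Sigma^{-1} · (x - mu):
  Sigma^{-1} · (x - mu) = (-0.2353, 0.0824).
  (x - mu)^T · [Sigma^{-1} · (x - mu)] = (-3)·(-0.2353) + (2)·(0.0824) = 0.8706.

Step 4 — take square root: d = √(0.8706) ≈ 0.9331.

d(x, mu) = √(0.8706) ≈ 0.9331


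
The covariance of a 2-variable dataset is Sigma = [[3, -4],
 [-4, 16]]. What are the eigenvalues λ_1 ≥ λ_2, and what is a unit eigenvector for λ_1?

Step 1 — characteristic polynomial of 2×2 Sigma:
  det(Sigma - λI) = λ² - trace · λ + det = 0.
  trace = 3 + 16 = 19, det = 3·16 - (-4)² = 32.
Step 2 — discriminant:
  Δ = trace² - 4·det = 361 - 128 = 233.
Step 3 — eigenvalues:
  λ = (trace ± √Δ)/2 = (19 ± 15.2643)/2,
  λ_1 = 17.1322,  λ_2 = 1.8678.

Step 4 — unit eigenvector for λ_1: solve (Sigma - λ_1 I)v = 0. First row:
  (3 - 17.1322)·v_x + (-4)·v_y = 0, i.e. (-14.1322)·v_x + (-4)·v_y = 0,
  so v ∝ (b, λ_1 - a) = (-4, 14.1322); multiply by -1 so the first entry is positive: u = (4, -14.1322).
  ||u|| = √((4)² + (-14.1322)²) = √(215.7182) ≈ 14.6873,
  v_1 = u/||u|| ≈ (0.2723, -0.9622) (||v_1|| = 1).

λ_1 = 17.1322,  λ_2 = 1.8678;  v_1 ≈ (0.2723, -0.9622)


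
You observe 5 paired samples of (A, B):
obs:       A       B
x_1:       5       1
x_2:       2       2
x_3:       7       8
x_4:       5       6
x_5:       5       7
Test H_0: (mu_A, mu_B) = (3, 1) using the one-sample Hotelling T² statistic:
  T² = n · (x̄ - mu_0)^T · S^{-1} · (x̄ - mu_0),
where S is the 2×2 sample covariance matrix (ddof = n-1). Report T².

Step 1 — sample mean vector:
  mean(A) = (5 + 2 + 7 + 5 + 5) / 5 = 24/5 = 4.8
  mean(B) = (1 + 2 + 8 + 6 + 7) / 5 = 24/5 = 4.8
  x̄ = (4.8, 4.8),  deviation x̄ - mu_0 = (4.8, 4.8) - (3, 1) = (1.8, 3.8).

Step 2 — sample covariance matrix, S[i,j] = (1/(n-1)) · Σ_k (x_{k,i} - mean_i) · (x_{k,j} - mean_j), divisor n-1 = 4:
  S[A,A] = ((0.2)·(0.2) + (-2.8)·(-2.8) + (2.2)·(2.2) + (0.2)·(0.2) + (0.2)·(0.2)) / 4 = 12.8/4 = 3.2
  S[A,B] = ((0.2)·(-3.8) + (-2.8)·(-2.8) + (2.2)·(3.2) + (0.2)·(1.2) + (0.2)·(2.2)) / 4 = 14.8/4 = 3.7
  S[B,B] = ((-3.8)·(-3.8) + (-2.8)·(-2.8) + (3.2)·(3.2) + (1.2)·(1.2) + (2.2)·(2.2)) / 4 = 38.8/4 = 9.7
  S = [[3.2, 3.7],
 [3.7, 9.7]].

Step 3 — invert S. det(S) = 3.2·9.7 - (3.7)² = 17.35.
  S^{-1} = (1/det) · [[d, -b], [-b, a]] = [[0.5591, -0.2133],
 [-0.2133, 0.1844]].

Step 4 — quadratic form (x̄ - mu_0)^T · S^{-1} · (x̄ - mu_0):
  S^{-1} · (x̄ - mu_0) = (0.196, 0.317),
  (x̄ - mu_0)^T · [...] = (1.8)·(0.196) + (3.8)·(0.317) = 1.5573.

Step 5 — scale by n: T² = 5 · 1.5573 = 7.7867.

T² ≈ 7.7867


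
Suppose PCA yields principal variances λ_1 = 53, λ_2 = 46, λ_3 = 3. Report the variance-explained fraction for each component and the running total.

Step 1 — total variance = trace(Sigma) = Σ λ_i = 53 + 46 + 3 = 102.

Step 2 — fraction explained by component i = λ_i / Σ λ:
  PC1: 53/102 = 0.5196
  PC2: 46/102 = 0.451
  PC3: 3/102 = 0.0294

Step 3 — cumulative fraction after k components = (λ_1 + ... + λ_k) / Σ λ:
  k = 1: 53/102 = 0.5196
  k = 2: (53 + 46)/102 = 99/102 = 0.9706
  k = 3: (53 + 46 + 3)/102 = 102/102 = 1

Summary (fraction, with percent):

explained: PC1 0.5196 (51.96%), PC2 0.451 (45.1%), PC3 0.0294 (2.94%);  cumulative: 0.5196, 0.9706, 1


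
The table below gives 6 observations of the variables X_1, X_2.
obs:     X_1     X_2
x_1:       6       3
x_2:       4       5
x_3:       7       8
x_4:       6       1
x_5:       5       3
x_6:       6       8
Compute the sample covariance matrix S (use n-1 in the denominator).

Step 1 — column means:
  mean(X_1) = (6 + 4 + 7 + 6 + 5 + 6) / 6 = 34/6 = 5.6667
  mean(X_2) = (3 + 5 + 8 + 1 + 3 + 8) / 6 = 28/6 = 4.6667

Step 2 — sample covariance S[i,j] = (1/(n-1)) · Σ_k (x_{k,i} - mean_i) · (x_{k,j} - mean_j), with n-1 = 5.
  S[X_1,X_1] = ((0.3333)·(0.3333) + (-1.6667)·(-1.6667) + (1.3333)·(1.3333) + (0.3333)·(0.3333) + (-0.6667)·(-0.6667) + (0.3333)·(0.3333)) / 5 = 5.3333/5 = 1.0667
  S[X_1,X_2] = ((0.3333)·(-1.6667) + (-1.6667)·(0.3333) + (1.3333)·(3.3333) + (0.3333)·(-3.6667) + (-0.6667)·(-1.6667) + (0.3333)·(3.3333)) / 5 = 4.3333/5 = 0.8667
  S[X_2,X_2] = ((-1.6667)·(-1.6667) + (0.3333)·(0.3333) + (3.3333)·(3.3333) + (-3.6667)·(-3.6667) + (-1.6667)·(-1.6667) + (3.3333)·(3.3333)) / 5 = 41.3333/5 = 8.2667

S is symmetric (S[j,i] = S[i,j]). Assembling:

S = [[1.0667, 0.8667],
 [0.8667, 8.2667]]


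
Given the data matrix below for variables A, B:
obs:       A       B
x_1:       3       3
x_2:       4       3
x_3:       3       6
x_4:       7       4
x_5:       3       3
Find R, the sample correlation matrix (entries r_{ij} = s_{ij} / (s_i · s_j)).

Step 1 — column means:
  mean(A) = (3 + 4 + 3 + 7 + 3) / 5 = 20/5 = 4
  mean(B) = (3 + 3 + 6 + 4 + 3) / 5 = 19/5 = 3.8

Step 2 — sample variances and covariances s[i,j] = (1/(n-1)) · Σ_k (x_{k,i} - mean_i) · (x_{k,j} - mean_j), with n-1 = 4:
  s[A,A] = ((-1)·(-1) + (0)·(0) + (-1)·(-1) + (3)·(3) + (-1)·(-1)) / 4 = 12/4 = 3
  s[A,B] = ((-1)·(-0.8) + (0)·(-0.8) + (-1)·(2.2) + (3)·(0.2) + (-1)·(-0.8)) / 4 = 0/4 = 0
  s[B,B] = ((-0.8)·(-0.8) + (-0.8)·(-0.8) + (2.2)·(2.2) + (0.2)·(0.2) + (-0.8)·(-0.8)) / 4 = 6.8/4 = 1.7
  Sample standard deviations s_i = √(s[i,i]):
  s(A) = √(3) = 1.7321
  s(B) = √(1.7) = 1.3038

Step 3 — r_{ij} = s_{ij} / (s_i · s_j):
  r[A,A] = 1 (diagonal).
  r[A,B] = 0 / (1.7321 · 1.3038) = 0 / 2.2583 = 0
  r[B,B] = 1 (diagonal).

R is symmetric with unit diagonal. Assembling:

R = [[1, 0],
 [0, 1]]


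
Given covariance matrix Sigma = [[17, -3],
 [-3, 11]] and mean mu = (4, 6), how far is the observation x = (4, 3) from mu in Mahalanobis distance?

Step 1 — centre the observation: (x - mu) = (0, -3).

Step 2 — invert Sigma. det(Sigma) = 17·11 - (-3)² = 178.
  Sigma^{-1} = (1/det) · [[d, -b], [-b, a]] = [[0.0618, 0.0169],
 [0.0169, 0.0955]].

Step 3 — form the quadratic (x - mu)^T · Sigma^{-1} · (x - mu):
  Sigma^{-1} · (x - mu) = (-0.0506, -0.2865).
  (x - mu)^T · [Sigma^{-1} · (x - mu)] = (0)·(-0.0506) + (-3)·(-0.2865) = 0.8596.

Step 4 — take square root: d = √(0.8596) ≈ 0.9271.

d(x, mu) = √(0.8596) ≈ 0.9271


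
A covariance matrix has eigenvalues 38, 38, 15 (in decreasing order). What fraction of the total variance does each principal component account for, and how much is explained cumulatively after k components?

Step 1 — total variance = trace(Sigma) = Σ λ_i = 38 + 38 + 15 = 91.

Step 2 — fraction explained by component i = λ_i / Σ λ:
  PC1: 38/91 = 0.4176
  PC2: 38/91 = 0.4176
  PC3: 15/91 = 0.1648

Step 3 — cumulative fraction after k components = (λ_1 + ... + λ_k) / Σ λ:
  k = 1: 38/91 = 0.4176
  k = 2: (38 + 38)/91 = 76/91 = 0.8352
  k = 3: (38 + 38 + 15)/91 = 91/91 = 1

Summary (fraction, with percent):

explained: PC1 0.4176 (41.76%), PC2 0.4176 (41.76%), PC3 0.1648 (16.48%);  cumulative: 0.4176, 0.8352, 1


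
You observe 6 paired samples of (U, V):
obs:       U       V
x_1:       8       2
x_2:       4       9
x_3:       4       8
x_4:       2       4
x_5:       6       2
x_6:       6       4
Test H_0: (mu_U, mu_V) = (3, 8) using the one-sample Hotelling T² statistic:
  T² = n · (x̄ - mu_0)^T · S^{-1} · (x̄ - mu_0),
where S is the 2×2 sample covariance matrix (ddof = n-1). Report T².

Step 1 — sample mean vector:
  mean(U) = (8 + 4 + 4 + 2 + 6 + 6) / 6 = 30/6 = 5
  mean(V) = (2 + 9 + 8 + 4 + 2 + 4) / 6 = 29/6 = 4.8333
  x̄ = (5, 4.8333),  deviation x̄ - mu_0 = (5, 4.8333) - (3, 8) = (2, -3.1667).

Step 2 — sample covariance matrix, S[i,j] = (1/(n-1)) · Σ_k (x_{k,i} - mean_i) · (x_{k,j} - mean_j), divisor n-1 = 5:
  S[U,U] = ((3)·(3) + (-1)·(-1) + (-1)·(-1) + (-3)·(-3) + (1)·(1) + (1)·(1)) / 5 = 22/5 = 4.4
  S[U,V] = ((3)·(-2.8333) + (-1)·(4.1667) + (-1)·(3.1667) + (-3)·(-0.8333) + (1)·(-2.8333) + (1)·(-0.8333)) / 5 = -17/5 = -3.4
  S[V,V] = ((-2.8333)·(-2.8333) + (4.1667)·(4.1667) + (3.1667)·(3.1667) + (-0.8333)·(-0.8333) + (-2.8333)·(-2.8333) + (-0.8333)·(-0.8333)) / 5 = 44.8333/5 = 8.9667
  S = [[4.4, -3.4],
 [-3.4, 8.9667]].

Step 3 — invert S. det(S) = 4.4·8.9667 - (-3.4)² = 27.8933.
  S^{-1} = (1/det) · [[d, -b], [-b, a]] = [[0.3215, 0.1219],
 [0.1219, 0.1577]].

Step 4 — quadratic form (x̄ - mu_0)^T · S^{-1} · (x̄ - mu_0):
  S^{-1} · (x̄ - mu_0) = (0.2569, -0.2557),
  (x̄ - mu_0)^T · [...] = (2)·(0.2569) + (-3.1667)·(-0.2557) = 1.3237.

Step 5 — scale by n: T² = 6 · 1.3237 = 7.9422.

T² ≈ 7.9422


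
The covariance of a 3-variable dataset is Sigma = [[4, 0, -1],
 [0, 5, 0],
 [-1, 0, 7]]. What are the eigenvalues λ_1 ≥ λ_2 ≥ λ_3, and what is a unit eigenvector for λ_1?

Step 1 — characteristic polynomial p(λ) = det(λI - Sigma) = λ³ - tr·λ² + c_1·λ - det, where tr = trace, c_1 = sum of the principal 2×2 minors, det = det(Sigma):
  tr = 4 + 5 + 7 = 16,
  c_1 = (4·5 - (0)²) + (4·7 - (-1)²) + (5·7 - (0)²) = 20 + 27 + 35 = 82,
  det = 4·(5·7 - (0)²) - (0)·((0)·7 - (0)·(-1)) + (-1)·((0)·(0) - 5·(-1)) = 4·(35) - (0)·(0) + (-1)·(5) = 135.
  So p(λ) = λ³ - 16λ² + 82λ - 135.
Step 2 — look for an integer root (rational root theorem: any rational root is an integer divisor of 135). Testing λ = 5:
  p(5) = 125 - 400 + 410 - 135 = 0  ✓
  Dividing out (λ - 5): p(λ) = (λ - 5)(λ² - 11λ + 27).
Step 3 — remaining eigenvalues from the quadratic λ² - 11λ + 27 = 0:
  Δ = 11² - 4·27 = 121 - 108 = 13,  λ = (11 ± √13)/2 = (11 ± 3.6056)/2 ≈ 7.3028 or 3.6972.
  Sorted: λ_1 = 7.3028,  λ_2 = 5,  λ_3 = 3.6972  (check: sum = 16 = tr ✓).

Step 4 — unit eigenvector for λ_1 ≈ 7.3028: v spans the null space of (Sigma - λ_1 I), whose rows are
  r_1 = (-3.3028, 0, -1),  r_2 = (0, -2.3028, 0),  r_3 = (-1, 0, -0.3028).
  v is orthogonal to every row, so take v ∝ r_1 × r_2 = ((0)·(0) - (-1)·(-2.3028), (-1)·(0) - (-3.3028)·(0), (-3.3028)·(-2.3028) - (0)·(0)) ≈ (-2.3028, 0, 7.6056).
  Rescale (multiply by -1 so the first nonzero entry is positive): u = (2.3028, 0, -7.6056).
  ||u|| = √((2.3028)² + (0)² + (-7.6056)²) = √(63.1472) ≈ 7.9465,  v_1 = u/||u|| ≈ (0.2898, 0, -0.9571) (||v_1|| = 1).

λ_1 = 7.3028,  λ_2 = 5,  λ_3 = 3.6972;  v_1 ≈ (0.2898, 0, -0.9571)


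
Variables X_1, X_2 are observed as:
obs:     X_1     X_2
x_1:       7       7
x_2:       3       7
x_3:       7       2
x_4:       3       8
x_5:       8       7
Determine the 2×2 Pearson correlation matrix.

Step 1 — column means:
  mean(X_1) = (7 + 3 + 7 + 3 + 8) / 5 = 28/5 = 5.6
  mean(X_2) = (7 + 7 + 2 + 8 + 7) / 5 = 31/5 = 6.2

Step 2 — sample variances and covariances s[i,j] = (1/(n-1)) · Σ_k (x_{k,i} - mean_i) · (x_{k,j} - mean_j), with n-1 = 4:
  s[X_1,X_1] = ((1.4)·(1.4) + (-2.6)·(-2.6) + (1.4)·(1.4) + (-2.6)·(-2.6) + (2.4)·(2.4)) / 4 = 23.2/4 = 5.8
  s[X_1,X_2] = ((1.4)·(0.8) + (-2.6)·(0.8) + (1.4)·(-4.2) + (-2.6)·(1.8) + (2.4)·(0.8)) / 4 = -9.6/4 = -2.4
  s[X_2,X_2] = ((0.8)·(0.8) + (0.8)·(0.8) + (-4.2)·(-4.2) + (1.8)·(1.8) + (0.8)·(0.8)) / 4 = 22.8/4 = 5.7
  Sample standard deviations s_i = √(s[i,i]):
  s(X_1) = √(5.8) = 2.4083
  s(X_2) = √(5.7) = 2.3875

Step 3 — r_{ij} = s_{ij} / (s_i · s_j):
  r[X_1,X_1] = 1 (diagonal).
  r[X_1,X_2] = -2.4 / (2.4083 · 2.3875) = -2.4 / 5.7498 = -0.4174
  r[X_2,X_2] = 1 (diagonal).

R is symmetric with unit diagonal. Assembling:

R = [[1, -0.4174],
 [-0.4174, 1]]


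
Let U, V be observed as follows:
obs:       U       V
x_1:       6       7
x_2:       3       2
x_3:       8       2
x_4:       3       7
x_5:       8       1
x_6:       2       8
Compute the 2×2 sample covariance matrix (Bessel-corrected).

Step 1 — column means:
  mean(U) = (6 + 3 + 8 + 3 + 8 + 2) / 6 = 30/6 = 5
  mean(V) = (7 + 2 + 2 + 7 + 1 + 8) / 6 = 27/6 = 4.5

Step 2 — sample covariance S[i,j] = (1/(n-1)) · Σ_k (x_{k,i} - mean_i) · (x_{k,j} - mean_j), with n-1 = 5.
  S[U,U] = ((1)·(1) + (-2)·(-2) + (3)·(3) + (-2)·(-2) + (3)·(3) + (-3)·(-3)) / 5 = 36/5 = 7.2
  S[U,V] = ((1)·(2.5) + (-2)·(-2.5) + (3)·(-2.5) + (-2)·(2.5) + (3)·(-3.5) + (-3)·(3.5)) / 5 = -26/5 = -5.2
  S[V,V] = ((2.5)·(2.5) + (-2.5)·(-2.5) + (-2.5)·(-2.5) + (2.5)·(2.5) + (-3.5)·(-3.5) + (3.5)·(3.5)) / 5 = 49.5/5 = 9.9

S is symmetric (S[j,i] = S[i,j]). Assembling:

S = [[7.2, -5.2],
 [-5.2, 9.9]]


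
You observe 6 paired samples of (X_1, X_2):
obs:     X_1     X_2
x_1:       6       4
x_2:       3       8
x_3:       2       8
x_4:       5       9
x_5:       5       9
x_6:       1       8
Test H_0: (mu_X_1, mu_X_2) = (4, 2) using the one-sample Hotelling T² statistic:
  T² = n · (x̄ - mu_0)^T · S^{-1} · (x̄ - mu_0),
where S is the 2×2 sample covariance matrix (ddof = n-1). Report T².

Step 1 — sample mean vector:
  mean(X_1) = (6 + 3 + 2 + 5 + 5 + 1) / 6 = 22/6 = 3.6667
  mean(X_2) = (4 + 8 + 8 + 9 + 9 + 8) / 6 = 46/6 = 7.6667
  x̄ = (3.6667, 7.6667),  deviation x̄ - mu_0 = (3.6667, 7.6667) - (4, 2) = (-0.3333, 5.6667).

Step 2 — sample covariance matrix, S[i,j] = (1/(n-1)) · Σ_k (x_{k,i} - mean_i) · (x_{k,j} - mean_j), divisor n-1 = 5:
  S[X_1,X_1] = ((2.3333)·(2.3333) + (-0.6667)·(-0.6667) + (-1.6667)·(-1.6667) + (1.3333)·(1.3333) + (1.3333)·(1.3333) + (-2.6667)·(-2.6667)) / 5 = 19.3333/5 = 3.8667
  S[X_1,X_2] = ((2.3333)·(-3.6667) + (-0.6667)·(0.3333) + (-1.6667)·(0.3333) + (1.3333)·(1.3333) + (1.3333)·(1.3333) + (-2.6667)·(0.3333)) / 5 = -6.6667/5 = -1.3333
  S[X_2,X_2] = ((-3.6667)·(-3.6667) + (0.3333)·(0.3333) + (0.3333)·(0.3333) + (1.3333)·(1.3333) + (1.3333)·(1.3333) + (0.3333)·(0.3333)) / 5 = 17.3333/5 = 3.4667
  S = [[3.8667, -1.3333],
 [-1.3333, 3.4667]].

Step 3 — invert S. det(S) = 3.8667·3.4667 - (-1.3333)² = 11.6267.
  S^{-1} = (1/det) · [[d, -b], [-b, a]] = [[0.2982, 0.1147],
 [0.1147, 0.3326]].

Step 4 — quadratic form (x̄ - mu_0)^T · S^{-1} · (x̄ - mu_0):
  S^{-1} · (x̄ - mu_0) = (0.5505, 1.8463),
  (x̄ - mu_0)^T · [...] = (-0.3333)·(0.5505) + (5.6667)·(1.8463) = 10.2791.

Step 5 — scale by n: T² = 6 · 10.2791 = 61.6743.

T² ≈ 61.6743


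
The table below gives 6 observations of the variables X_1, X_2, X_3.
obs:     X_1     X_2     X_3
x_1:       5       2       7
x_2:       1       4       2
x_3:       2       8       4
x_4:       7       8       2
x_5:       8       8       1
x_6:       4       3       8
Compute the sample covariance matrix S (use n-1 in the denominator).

Step 1 — column means:
  mean(X_1) = (5 + 1 + 2 + 7 + 8 + 4) / 6 = 27/6 = 4.5
  mean(X_2) = (2 + 4 + 8 + 8 + 8 + 3) / 6 = 33/6 = 5.5
  mean(X_3) = (7 + 2 + 4 + 2 + 1 + 8) / 6 = 24/6 = 4

Step 2 — sample covariance S[i,j] = (1/(n-1)) · Σ_k (x_{k,i} - mean_i) · (x_{k,j} - mean_j), with n-1 = 5.
  S[X_1,X_1] = ((0.5)·(0.5) + (-3.5)·(-3.5) + (-2.5)·(-2.5) + (2.5)·(2.5) + (3.5)·(3.5) + (-0.5)·(-0.5)) / 5 = 37.5/5 = 7.5
  S[X_1,X_2] = ((0.5)·(-3.5) + (-3.5)·(-1.5) + (-2.5)·(2.5) + (2.5)·(2.5) + (3.5)·(2.5) + (-0.5)·(-2.5)) / 5 = 13.5/5 = 2.7
  S[X_1,X_3] = ((0.5)·(3) + (-3.5)·(-2) + (-2.5)·(0) + (2.5)·(-2) + (3.5)·(-3) + (-0.5)·(4)) / 5 = -9/5 = -1.8
  S[X_2,X_2] = ((-3.5)·(-3.5) + (-1.5)·(-1.5) + (2.5)·(2.5) + (2.5)·(2.5) + (2.5)·(2.5) + (-2.5)·(-2.5)) / 5 = 39.5/5 = 7.9
  S[X_2,X_3] = ((-3.5)·(3) + (-1.5)·(-2) + (2.5)·(0) + (2.5)·(-2) + (2.5)·(-3) + (-2.5)·(4)) / 5 = -30/5 = -6
  S[X_3,X_3] = ((3)·(3) + (-2)·(-2) + (0)·(0) + (-2)·(-2) + (-3)·(-3) + (4)·(4)) / 5 = 42/5 = 8.4

S is symmetric (S[j,i] = S[i,j]). Assembling:

S = [[7.5, 2.7, -1.8],
 [2.7, 7.9, -6],
 [-1.8, -6, 8.4]]


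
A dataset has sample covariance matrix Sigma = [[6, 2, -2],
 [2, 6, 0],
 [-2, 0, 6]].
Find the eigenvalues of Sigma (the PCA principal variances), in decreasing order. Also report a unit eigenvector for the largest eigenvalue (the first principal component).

Step 1 — characteristic polynomial p(λ) = det(λI - Sigma) = λ³ - tr·λ² + c_1·λ - det, where tr = trace, c_1 = sum of the principal 2×2 minors, det = det(Sigma):
  tr = 6 + 6 + 6 = 18,
  c_1 = (6·6 - (2)²) + (6·6 - (-2)²) + (6·6 - (0)²) = 32 + 32 + 36 = 100,
  det = 6·(6·6 - (0)²) - (2)·((2)·6 - (0)·(-2)) + (-2)·((2)·(0) - 6·(-2)) = 6·(36) - (2)·(12) + (-2)·(12) = 168.
  So p(λ) = λ³ - 18λ² + 100λ - 168.
Step 2 — look for an integer root (rational root theorem: any rational root is an integer divisor of 168). Testing λ = 6:
  p(6) = 216 - 648 + 600 - 168 = 0  ✓
  Dividing out (λ - 6): p(λ) = (λ - 6)(λ² - 12λ + 28).
Step 3 — remaining eigenvalues from the quadratic λ² - 12λ + 28 = 0:
  Δ = 12² - 4·28 = 144 - 112 = 32,  λ = (12 ± √32)/2 = (12 ± 5.6569)/2 ≈ 8.8284 or 3.1716.
  Sorted: λ_1 = 8.8284,  λ_2 = 6,  λ_3 = 3.1716  (check: sum = 18 = tr ✓).

Step 4 — unit eigenvector for λ_1 ≈ 8.8284: v spans the null space of (Sigma - λ_1 I), whose rows are
  r_1 = (-2.8284, 2, -2),  r_2 = (2, -2.8284, 0),  r_3 = (-2, 0, -2.8284).
  v is orthogonal to every row, so take v ∝ r_1 × r_2 = ((2)·(0) - (-2)·(-2.8284), (-2)·(2) - (-2.8284)·(0), (-2.8284)·(-2.8284) - (2)·(2)) ≈ (-5.6569, -4, 4).
  Rescale (multiply by -1 so the first nonzero entry is positive): u = (5.6569, 4, -4).
  ||u|| = √((5.6569)² + (4)² + (-4)²) = √(64) ≈ 8,  v_1 = u/||u|| ≈ (0.7071, 0.5, -0.5) (||v_1|| = 1).

λ_1 = 8.8284,  λ_2 = 6,  λ_3 = 3.1716;  v_1 ≈ (0.7071, 0.5, -0.5)
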